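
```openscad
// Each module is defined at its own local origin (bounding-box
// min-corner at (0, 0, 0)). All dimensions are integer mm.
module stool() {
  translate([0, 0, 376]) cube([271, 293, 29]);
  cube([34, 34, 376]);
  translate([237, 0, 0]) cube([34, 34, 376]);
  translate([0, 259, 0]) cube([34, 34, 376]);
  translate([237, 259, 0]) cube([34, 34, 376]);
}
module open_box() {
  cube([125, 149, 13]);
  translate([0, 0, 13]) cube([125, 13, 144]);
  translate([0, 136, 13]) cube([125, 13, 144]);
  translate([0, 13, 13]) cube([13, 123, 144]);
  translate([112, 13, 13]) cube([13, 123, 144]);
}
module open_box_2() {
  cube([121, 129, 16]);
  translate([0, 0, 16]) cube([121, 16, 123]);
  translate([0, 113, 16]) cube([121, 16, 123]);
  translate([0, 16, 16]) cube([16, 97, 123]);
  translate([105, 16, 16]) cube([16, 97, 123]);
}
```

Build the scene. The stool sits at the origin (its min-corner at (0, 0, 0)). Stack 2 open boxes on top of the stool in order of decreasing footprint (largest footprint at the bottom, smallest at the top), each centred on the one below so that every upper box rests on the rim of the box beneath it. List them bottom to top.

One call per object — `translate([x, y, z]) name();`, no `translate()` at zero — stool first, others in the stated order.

stool();
translate([73, 72, 405]) open_box();
translate([75, 82, 562]) open_box_2();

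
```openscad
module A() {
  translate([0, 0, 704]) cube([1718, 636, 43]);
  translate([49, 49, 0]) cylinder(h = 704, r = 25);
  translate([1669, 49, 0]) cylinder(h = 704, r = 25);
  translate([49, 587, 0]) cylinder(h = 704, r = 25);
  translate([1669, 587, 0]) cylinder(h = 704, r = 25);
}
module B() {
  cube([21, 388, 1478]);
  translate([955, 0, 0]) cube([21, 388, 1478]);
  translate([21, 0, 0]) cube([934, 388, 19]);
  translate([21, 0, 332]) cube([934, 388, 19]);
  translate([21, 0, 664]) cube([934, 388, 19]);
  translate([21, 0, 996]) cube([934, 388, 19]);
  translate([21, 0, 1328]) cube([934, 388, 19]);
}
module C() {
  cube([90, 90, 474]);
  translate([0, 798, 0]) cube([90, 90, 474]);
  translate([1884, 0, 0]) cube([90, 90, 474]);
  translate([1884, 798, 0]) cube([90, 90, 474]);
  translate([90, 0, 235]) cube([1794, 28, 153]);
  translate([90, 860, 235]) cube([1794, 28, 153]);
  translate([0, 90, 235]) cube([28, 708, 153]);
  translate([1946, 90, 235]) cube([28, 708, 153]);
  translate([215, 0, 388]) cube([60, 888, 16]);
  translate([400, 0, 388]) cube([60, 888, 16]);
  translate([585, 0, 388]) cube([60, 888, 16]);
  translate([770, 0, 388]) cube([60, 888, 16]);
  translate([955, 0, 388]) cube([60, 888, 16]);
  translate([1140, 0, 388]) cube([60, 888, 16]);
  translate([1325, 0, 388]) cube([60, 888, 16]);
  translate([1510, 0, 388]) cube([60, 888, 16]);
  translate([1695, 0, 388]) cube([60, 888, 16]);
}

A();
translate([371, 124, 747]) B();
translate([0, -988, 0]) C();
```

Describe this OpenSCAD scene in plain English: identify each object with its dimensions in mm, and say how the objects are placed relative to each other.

A is a table with a 1718×636 mm rectangular top, 43 mm thick, top surface at z = 747 mm, supported by four round legs of 50 mm diameter, each leg's bounding box inset 24 mm from the nearest pair of top edges, running from the floor.

B is an open bookshelf. Two side panels, each 21 mm thick, 388 mm deep and 1478 mm tall, stand 976 mm apart (outside-to-outside). Between them sit 5 shelves, each 19 mm thick and 388 mm deep, spanning the full gap between the sides. The bottom shelf rests on the floor (its underside at z = 0) and the clear gap between one shelf's top and the next shelf's underside is 313 mm.

C is a bed frame 1974 mm long (x) by 888 mm wide (y). Four 90×90 mm corner posts, 474 mm tall, at the corners of the footprint. Four rails of 28 mm thickness and 153 mm height run between adjacent posts with their undersides at z = 235 mm, their outer faces flush with the outside of the frame (the two x-running rails run between the posts' inner faces; the two y-running rails run between the posts' inner faces). 9 slats, each 60 mm wide (x) and 16 mm thick, lie across the top of the two x-running rails, running the full 888 mm width of the frame in y; the slats are evenly spaced along x between the inner faces of the end posts with equal gaps (rounded down to the nearest mm) at the −x end and between each pair — any rounding remainder accumulates at the +x end.

The bookshelf is on top of the table, centred. The bed frame is on the floor beside the table on its −y side.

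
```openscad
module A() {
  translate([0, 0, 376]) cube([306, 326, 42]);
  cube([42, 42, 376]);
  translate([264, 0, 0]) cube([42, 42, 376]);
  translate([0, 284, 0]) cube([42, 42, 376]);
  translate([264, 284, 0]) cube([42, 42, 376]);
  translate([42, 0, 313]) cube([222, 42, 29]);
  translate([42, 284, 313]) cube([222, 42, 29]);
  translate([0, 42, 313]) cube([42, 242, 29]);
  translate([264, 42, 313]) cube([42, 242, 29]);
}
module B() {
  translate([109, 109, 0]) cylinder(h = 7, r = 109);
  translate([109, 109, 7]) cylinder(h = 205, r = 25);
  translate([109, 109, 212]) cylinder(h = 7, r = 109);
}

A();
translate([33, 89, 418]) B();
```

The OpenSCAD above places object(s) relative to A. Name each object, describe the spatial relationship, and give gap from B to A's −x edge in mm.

The spool's min-x is at 33; the stool's min-x is 0; gap = 33 mm.

A is a stool. B is a spool. The spool is on top of the stool. The gap from the spool to the stool's −x edge is 33 mm.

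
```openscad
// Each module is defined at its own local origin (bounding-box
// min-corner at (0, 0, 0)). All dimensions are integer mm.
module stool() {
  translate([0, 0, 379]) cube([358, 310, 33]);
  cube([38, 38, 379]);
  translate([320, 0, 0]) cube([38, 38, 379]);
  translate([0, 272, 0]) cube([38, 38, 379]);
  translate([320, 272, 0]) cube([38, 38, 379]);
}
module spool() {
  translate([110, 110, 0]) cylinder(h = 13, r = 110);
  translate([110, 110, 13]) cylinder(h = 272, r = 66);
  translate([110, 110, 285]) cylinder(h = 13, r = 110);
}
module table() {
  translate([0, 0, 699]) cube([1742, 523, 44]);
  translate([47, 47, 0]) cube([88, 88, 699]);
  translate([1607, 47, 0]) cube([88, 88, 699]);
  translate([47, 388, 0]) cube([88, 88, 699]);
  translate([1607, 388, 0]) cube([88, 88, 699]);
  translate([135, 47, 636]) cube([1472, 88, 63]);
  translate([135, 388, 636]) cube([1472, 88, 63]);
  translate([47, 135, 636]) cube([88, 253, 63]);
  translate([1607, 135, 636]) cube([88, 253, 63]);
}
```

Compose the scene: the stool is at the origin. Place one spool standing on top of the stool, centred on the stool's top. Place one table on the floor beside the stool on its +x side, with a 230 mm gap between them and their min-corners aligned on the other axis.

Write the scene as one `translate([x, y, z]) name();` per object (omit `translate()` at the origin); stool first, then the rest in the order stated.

stool();
translate([69, 45, 412]) spool();
translate([588, 0, 0]) table();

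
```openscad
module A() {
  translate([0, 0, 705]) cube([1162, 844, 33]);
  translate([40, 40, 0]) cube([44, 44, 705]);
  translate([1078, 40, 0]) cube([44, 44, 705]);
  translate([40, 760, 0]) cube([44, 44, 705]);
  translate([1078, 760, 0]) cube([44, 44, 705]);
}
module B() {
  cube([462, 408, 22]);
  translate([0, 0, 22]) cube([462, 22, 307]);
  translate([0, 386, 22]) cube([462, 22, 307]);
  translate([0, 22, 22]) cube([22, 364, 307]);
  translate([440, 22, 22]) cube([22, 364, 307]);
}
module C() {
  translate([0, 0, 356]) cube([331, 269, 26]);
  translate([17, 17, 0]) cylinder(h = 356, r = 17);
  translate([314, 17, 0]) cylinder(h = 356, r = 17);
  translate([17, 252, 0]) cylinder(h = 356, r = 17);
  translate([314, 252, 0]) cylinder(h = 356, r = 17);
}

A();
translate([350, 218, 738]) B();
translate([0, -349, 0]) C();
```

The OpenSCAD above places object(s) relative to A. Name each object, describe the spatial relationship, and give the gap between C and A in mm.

A is a table. B is an open box. C is a stool. The open box is on top of the table, centred. The stool is on the floor beside the table on its −y side. The gap between the stool and the table is 80 mm.

The stool's nearest face is 80 mm from the table's −y face.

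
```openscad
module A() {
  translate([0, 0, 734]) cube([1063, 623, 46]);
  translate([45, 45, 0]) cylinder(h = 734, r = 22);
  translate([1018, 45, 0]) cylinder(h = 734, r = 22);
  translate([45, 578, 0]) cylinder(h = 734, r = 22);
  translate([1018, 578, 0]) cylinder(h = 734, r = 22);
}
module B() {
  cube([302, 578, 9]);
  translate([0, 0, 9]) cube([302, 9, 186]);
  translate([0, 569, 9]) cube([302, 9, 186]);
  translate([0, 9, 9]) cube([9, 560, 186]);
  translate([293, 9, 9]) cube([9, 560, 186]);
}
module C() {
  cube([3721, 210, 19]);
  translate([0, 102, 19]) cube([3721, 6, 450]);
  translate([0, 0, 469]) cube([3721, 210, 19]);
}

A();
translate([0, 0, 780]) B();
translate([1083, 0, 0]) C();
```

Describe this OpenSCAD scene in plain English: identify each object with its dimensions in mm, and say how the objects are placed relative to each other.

A is a rectangular dining table. The top is 1063×623×46 mm with its upper surface at z = 780 mm. It stands on four round legs of 44 mm diameter, each leg's bounding box inset 23 mm from the nearest pair of top edges, running from the floor to the underside of the top.

B is an open storage box with external size 302×578×195 mm and wall thickness 9 mm (the base is also 9 mm thick). The base covers the whole footprint; the four walls stand on the base, with the y-facing walls full-width and the x-facing walls fitting between their inner faces.

C is an I-beam lying along x, 3721 mm long. Overall section height 488 mm. Two flanges 210 mm wide (y) and 19 mm thick, one on the floor and one at the top; a web 6 mm thick runs between them, centred on the flange width.

The open box is on top of the table. The I-beam is on the floor beside the table on its +x side.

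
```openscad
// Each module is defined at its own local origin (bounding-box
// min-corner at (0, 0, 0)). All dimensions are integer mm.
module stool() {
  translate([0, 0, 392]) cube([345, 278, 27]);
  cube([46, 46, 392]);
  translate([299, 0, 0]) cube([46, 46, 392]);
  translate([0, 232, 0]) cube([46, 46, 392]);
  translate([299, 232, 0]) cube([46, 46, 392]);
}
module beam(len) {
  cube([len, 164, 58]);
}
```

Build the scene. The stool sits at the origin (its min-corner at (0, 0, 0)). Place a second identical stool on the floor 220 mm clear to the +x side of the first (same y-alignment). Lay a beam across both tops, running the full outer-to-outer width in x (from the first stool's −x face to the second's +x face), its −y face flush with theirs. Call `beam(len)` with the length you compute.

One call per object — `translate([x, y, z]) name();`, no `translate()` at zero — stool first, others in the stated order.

stool();
translate([565, 0, 0]) stool();
translate([0, 0, 419]) beam(910);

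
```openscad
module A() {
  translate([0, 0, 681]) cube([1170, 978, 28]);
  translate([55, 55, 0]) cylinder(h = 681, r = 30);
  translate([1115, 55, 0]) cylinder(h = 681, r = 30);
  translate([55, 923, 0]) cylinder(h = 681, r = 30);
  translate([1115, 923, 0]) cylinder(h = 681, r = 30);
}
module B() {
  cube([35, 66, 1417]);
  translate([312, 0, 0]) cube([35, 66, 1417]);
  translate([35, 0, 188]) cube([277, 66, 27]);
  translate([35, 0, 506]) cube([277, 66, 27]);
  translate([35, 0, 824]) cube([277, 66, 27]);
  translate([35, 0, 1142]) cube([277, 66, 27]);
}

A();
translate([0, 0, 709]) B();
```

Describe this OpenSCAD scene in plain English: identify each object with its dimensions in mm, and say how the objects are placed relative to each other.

A is a rectangular dining table. The top is 1170×978×28 mm with its upper surface at z = 709 mm. It stands on four round legs of 60 mm diameter, each leg's bounding box inset 25 mm from the nearest pair of top edges, running from the floor to the underside of the top.

B is a straight ladder. Two 35×66 mm vertical rails, 1417 mm tall, stand 347 mm apart (outside-to-outside) with their front faces coplanar on the −y side. 4 rungs, each 66 mm deep and 27 mm tall, span between the inner faces of the rails, front faces flush with the rails. The lowest rung's underside is at z = 188 mm and rungs are spaced 318 mm apart (underside to underside).

The ladder is on top of the table.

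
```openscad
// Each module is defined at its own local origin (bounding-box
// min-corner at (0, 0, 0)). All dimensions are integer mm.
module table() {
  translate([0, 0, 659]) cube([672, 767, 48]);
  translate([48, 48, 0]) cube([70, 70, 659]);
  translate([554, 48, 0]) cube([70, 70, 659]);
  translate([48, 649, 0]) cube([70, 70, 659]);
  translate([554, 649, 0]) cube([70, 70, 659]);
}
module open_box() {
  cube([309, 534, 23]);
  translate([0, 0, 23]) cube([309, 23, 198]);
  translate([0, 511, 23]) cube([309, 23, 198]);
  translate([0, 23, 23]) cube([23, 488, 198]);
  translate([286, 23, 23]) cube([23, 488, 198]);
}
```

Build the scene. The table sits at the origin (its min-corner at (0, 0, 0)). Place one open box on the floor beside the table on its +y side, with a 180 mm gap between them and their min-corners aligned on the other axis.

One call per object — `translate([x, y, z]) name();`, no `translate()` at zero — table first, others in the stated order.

table();
translate([0, 947, 0]) open_box();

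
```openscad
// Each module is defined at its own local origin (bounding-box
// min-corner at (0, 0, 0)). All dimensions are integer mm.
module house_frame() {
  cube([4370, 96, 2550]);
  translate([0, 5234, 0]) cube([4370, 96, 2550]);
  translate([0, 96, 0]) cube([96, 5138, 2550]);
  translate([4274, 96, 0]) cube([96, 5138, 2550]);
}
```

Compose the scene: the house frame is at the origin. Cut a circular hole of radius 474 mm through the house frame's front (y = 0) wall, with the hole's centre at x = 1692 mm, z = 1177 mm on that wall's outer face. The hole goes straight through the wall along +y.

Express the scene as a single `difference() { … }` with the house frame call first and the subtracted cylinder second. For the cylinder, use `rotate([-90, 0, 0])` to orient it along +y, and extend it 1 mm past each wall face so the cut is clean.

difference() {
  house_frame();
  translate([1692, -1, 1177]) rotate([-90, 0, 0]) cylinder(h = 98, r = 474);
}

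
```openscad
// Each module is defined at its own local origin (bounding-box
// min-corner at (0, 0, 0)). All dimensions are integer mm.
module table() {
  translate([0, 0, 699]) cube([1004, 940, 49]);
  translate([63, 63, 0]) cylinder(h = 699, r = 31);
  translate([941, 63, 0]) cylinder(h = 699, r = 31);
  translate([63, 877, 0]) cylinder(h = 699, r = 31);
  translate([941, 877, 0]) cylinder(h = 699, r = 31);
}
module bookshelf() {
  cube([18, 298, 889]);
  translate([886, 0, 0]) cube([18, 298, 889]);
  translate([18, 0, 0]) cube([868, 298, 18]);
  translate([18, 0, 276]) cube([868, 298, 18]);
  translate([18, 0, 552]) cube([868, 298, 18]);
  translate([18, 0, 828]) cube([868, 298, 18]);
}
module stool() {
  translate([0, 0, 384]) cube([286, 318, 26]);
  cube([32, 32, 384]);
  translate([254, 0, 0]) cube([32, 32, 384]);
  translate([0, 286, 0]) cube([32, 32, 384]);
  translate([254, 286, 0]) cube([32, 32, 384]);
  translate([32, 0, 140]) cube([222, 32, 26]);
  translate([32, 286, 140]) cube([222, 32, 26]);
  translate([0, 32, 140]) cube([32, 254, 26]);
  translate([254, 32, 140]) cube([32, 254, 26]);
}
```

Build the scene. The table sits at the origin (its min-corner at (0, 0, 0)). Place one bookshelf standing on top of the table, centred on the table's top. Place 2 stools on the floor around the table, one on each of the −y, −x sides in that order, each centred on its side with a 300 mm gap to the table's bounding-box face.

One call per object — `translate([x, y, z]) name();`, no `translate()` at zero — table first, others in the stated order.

table();
translate([50, 321, 748]) bookshelf();
translate([359, -618, 0]) stool();
translate([-586, 311, 0]) stool();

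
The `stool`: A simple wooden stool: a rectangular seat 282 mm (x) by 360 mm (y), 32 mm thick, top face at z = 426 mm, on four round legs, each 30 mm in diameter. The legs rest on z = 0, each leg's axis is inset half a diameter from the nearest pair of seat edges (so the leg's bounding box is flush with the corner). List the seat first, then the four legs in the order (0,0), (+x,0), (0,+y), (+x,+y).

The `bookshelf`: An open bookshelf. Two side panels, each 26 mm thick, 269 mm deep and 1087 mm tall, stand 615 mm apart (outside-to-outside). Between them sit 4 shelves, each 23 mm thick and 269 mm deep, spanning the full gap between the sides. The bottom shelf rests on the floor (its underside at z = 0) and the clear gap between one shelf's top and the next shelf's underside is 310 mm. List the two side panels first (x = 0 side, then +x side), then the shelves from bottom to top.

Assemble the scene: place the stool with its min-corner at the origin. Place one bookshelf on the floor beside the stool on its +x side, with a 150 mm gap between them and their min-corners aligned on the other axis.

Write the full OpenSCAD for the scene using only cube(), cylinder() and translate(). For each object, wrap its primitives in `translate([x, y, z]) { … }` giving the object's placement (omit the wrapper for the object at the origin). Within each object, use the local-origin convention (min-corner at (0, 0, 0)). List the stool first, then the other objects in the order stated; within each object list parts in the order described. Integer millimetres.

translate([0, 0, 394]) cube([282, 360, 32]);
translate([15, 15, 0]) cylinder(h = 394, r = 15);
translate([267, 15, 0]) cylinder(h = 394, r = 15);
translate([15, 345, 0]) cylinder(h = 394, r = 15);
translate([267, 345, 0]) cylinder(h = 394, r = 15);
translate([432, 0, 0]) {
  cube([26, 269, 1087]);
  translate([589, 0, 0]) cube([26, 269, 1087]);
  translate([26, 0, 0]) cube([563, 269, 23]);
  translate([26, 0, 333]) cube([563, 269, 23]);
  translate([26, 0, 666]) cube([563, 269, 23]);
  translate([26, 0, 999]) cube([563, 269, 23]);
}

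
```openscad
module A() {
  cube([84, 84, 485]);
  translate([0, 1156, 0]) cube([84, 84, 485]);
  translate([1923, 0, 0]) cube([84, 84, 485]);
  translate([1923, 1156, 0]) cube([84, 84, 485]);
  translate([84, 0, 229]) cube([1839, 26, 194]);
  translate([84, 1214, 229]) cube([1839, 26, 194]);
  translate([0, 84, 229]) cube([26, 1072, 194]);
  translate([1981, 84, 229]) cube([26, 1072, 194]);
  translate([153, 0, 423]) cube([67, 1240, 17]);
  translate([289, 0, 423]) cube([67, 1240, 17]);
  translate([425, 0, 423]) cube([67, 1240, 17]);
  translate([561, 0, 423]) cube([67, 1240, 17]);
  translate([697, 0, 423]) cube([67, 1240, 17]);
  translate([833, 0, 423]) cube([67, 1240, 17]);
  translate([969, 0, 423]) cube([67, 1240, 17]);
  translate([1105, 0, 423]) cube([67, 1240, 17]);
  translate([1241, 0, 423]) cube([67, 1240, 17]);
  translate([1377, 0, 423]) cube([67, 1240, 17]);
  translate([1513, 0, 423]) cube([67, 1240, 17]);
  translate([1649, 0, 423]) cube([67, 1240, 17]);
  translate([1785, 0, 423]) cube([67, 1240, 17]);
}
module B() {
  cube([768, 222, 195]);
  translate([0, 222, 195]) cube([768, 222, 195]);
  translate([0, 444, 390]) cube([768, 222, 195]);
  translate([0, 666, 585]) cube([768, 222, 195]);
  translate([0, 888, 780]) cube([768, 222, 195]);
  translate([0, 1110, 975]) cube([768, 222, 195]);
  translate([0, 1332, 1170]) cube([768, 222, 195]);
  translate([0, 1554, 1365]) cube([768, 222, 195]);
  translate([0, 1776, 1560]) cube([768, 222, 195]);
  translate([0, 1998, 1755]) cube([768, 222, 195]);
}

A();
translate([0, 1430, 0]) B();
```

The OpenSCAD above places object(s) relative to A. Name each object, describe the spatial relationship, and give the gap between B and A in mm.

A is a bed frame. B is a staircase. The staircase is on the floor beside the bed frame on its +y side. The gap between the staircase and the bed frame is 190 mm.

The staircase's nearest face is 190 mm from the bed frame's +y face.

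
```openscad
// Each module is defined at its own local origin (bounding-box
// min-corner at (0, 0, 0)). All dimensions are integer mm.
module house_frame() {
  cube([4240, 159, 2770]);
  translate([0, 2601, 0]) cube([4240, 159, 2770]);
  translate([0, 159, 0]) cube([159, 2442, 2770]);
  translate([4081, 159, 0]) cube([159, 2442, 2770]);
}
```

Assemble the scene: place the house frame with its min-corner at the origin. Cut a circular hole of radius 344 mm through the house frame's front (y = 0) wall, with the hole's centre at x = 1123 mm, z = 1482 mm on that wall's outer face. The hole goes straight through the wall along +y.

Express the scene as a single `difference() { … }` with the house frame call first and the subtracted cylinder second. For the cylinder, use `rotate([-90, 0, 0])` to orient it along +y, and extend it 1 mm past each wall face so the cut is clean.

difference() {
  house_frame();
  translate([1123, -1, 1482]) rotate([-90, 0, 0]) cylinder(h = 161, r = 344);
}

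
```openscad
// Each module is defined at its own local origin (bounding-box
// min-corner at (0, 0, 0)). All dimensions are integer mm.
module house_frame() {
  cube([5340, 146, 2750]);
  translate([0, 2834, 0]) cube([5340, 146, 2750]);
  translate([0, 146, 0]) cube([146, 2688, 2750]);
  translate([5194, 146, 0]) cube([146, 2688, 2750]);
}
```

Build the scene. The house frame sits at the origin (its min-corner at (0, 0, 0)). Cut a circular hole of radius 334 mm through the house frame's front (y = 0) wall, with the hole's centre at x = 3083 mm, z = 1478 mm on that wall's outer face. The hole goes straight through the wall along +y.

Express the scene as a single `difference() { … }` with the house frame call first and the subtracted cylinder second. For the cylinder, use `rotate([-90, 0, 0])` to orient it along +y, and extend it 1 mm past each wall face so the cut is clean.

difference() {
  house_frame();
  translate([3083, -1, 1478]) rotate([-90, 0, 0]) cylinder(h = 148, r = 334);
}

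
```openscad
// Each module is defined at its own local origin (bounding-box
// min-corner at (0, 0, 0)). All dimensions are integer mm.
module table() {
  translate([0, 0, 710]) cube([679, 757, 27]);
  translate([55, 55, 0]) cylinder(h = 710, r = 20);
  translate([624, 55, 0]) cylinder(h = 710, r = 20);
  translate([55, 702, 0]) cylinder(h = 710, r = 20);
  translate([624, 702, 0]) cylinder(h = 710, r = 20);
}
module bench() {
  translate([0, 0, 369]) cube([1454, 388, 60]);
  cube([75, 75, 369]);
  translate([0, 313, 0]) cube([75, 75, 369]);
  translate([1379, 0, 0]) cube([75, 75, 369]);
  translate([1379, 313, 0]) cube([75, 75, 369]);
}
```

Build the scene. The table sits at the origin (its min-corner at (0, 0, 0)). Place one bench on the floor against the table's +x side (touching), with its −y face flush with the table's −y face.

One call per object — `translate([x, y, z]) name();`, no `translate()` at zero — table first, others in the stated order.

table();
translate([679, 0, 0]) bench();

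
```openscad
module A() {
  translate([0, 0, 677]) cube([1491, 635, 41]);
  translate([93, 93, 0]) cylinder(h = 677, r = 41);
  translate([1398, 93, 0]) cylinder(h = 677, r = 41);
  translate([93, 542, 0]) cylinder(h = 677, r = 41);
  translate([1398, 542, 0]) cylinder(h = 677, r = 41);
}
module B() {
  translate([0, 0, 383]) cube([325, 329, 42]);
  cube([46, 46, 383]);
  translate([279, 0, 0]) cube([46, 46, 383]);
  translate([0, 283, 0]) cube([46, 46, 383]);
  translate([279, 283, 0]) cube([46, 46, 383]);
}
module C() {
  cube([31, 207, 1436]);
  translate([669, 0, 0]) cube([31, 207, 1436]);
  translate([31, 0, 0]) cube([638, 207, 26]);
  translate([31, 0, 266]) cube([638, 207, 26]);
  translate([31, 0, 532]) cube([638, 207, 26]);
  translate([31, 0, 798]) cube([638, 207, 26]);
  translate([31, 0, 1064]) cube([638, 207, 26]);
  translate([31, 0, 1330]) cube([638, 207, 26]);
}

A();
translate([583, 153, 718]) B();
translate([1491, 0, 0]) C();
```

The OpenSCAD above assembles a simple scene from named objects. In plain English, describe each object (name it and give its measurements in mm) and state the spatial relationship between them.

A is a table with a 1491×635 mm rectangular top, 41 mm thick, top surface at z = 718 mm, supported by four round legs of 82 mm diameter, each leg's bounding box inset 52 mm from the nearest pair of top edges, running from the floor.

B is a four-legged stool. The seat is 325×329 mm, 42 mm thick, top at z = 425 mm. It stands on four square legs, each 46×46 mm in cross-section, from z = 0 to the seat underside, each flush with a corner of the seat.

C is an open bookshelf. Two side panels, each 31 mm thick, 207 mm deep and 1436 mm tall, stand 700 mm apart (outside-to-outside). Between them sit 6 shelves, each 26 mm thick and 207 mm deep, spanning the full gap between the sides. The bottom shelf rests on the floor (its underside at z = 0) and the clear gap between one shelf's top and the next shelf's underside is 240 mm.

The stool is on top of the table, centred. The bookshelf is against the table's +x side, with their −y faces flush.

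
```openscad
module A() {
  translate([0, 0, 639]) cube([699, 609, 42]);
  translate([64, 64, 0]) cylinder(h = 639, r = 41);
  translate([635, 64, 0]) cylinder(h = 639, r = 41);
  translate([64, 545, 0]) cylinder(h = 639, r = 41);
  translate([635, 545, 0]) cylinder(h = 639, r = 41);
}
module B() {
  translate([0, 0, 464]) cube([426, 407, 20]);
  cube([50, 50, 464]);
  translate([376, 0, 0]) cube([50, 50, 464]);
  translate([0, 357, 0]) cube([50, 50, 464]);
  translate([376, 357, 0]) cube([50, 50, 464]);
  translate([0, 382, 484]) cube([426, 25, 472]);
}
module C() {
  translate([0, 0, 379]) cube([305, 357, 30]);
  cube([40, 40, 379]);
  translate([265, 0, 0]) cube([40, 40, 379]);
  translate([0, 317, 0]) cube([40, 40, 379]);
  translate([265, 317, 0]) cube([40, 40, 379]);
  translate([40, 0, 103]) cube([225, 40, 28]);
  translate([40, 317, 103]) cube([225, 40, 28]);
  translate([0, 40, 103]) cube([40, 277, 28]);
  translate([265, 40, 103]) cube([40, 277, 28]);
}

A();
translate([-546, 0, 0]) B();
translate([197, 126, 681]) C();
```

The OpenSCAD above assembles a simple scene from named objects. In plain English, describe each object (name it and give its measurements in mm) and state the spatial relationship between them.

A is a table with a 699×609 mm rectangular top, 42 mm thick, top surface at z = 681 mm, supported by four round legs of 82 mm diameter, each leg's bounding box inset 23 mm from the nearest pair of top edges, running from the floor.

B is a chair: 426×407 mm seat, 20 mm thick, top at z = 484 mm, on four 50 mm square corner legs flush with the seat edges. A 25 mm thick backrest slab spans the full seat width, extending 472 mm above the seat top, its back face flush with the seat's +y edge.

C is a four-legged stool. The seat is a 305×357×30 mm slab whose top surface is at z = 409 mm; four square legs, each 40×40 mm in cross-section, run from the floor (z = 0) to the underside of the seat, each flush with a corner of the seat. Four stretchers, 40 mm wide and 28 mm tall, connect adjacent legs with their undersides at z = 103 mm, each running between the inner faces of the legs it joins and aligned with the legs' outer faces on the other axis.

The chair is on the floor beside the table on its −x side. The stool is on top of the table, centred.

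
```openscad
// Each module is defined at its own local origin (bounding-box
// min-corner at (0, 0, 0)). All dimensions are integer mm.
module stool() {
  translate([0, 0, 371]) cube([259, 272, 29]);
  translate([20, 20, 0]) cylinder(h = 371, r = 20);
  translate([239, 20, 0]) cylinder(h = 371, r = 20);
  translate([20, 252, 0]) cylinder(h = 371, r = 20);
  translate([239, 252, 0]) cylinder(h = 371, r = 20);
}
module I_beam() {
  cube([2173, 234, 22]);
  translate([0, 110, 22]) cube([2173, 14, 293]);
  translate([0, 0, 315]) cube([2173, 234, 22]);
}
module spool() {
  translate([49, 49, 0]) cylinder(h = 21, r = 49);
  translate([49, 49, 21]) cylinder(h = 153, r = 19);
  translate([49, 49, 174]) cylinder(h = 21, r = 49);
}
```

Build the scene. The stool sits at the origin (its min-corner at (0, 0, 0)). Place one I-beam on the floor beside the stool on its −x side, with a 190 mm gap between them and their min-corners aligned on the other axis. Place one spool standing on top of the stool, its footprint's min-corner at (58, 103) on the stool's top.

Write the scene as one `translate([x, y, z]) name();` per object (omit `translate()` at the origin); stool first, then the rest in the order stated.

stool();
translate([-2363, 0, 0]) I_beam();
translate([58, 103, 400]) spool();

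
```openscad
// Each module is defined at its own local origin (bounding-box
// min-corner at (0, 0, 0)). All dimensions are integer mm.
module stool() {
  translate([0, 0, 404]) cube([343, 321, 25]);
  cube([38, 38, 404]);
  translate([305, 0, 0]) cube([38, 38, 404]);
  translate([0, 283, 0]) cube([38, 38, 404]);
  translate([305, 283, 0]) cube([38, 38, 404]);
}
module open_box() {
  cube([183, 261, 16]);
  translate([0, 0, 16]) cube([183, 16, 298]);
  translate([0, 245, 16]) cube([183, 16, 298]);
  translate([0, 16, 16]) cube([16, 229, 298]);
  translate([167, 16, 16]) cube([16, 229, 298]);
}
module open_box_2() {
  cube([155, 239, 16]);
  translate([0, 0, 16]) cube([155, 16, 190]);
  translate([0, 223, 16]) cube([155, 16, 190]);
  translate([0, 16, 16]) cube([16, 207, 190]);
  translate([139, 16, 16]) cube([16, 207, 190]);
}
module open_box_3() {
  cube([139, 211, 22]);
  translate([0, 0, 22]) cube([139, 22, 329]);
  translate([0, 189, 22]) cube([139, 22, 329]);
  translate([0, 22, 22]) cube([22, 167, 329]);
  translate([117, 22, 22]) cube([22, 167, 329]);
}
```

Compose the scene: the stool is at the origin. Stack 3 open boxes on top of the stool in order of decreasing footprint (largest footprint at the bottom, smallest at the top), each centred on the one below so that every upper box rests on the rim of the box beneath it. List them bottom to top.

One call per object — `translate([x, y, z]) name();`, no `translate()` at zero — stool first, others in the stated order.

stool();
translate([80, 30, 429]) open_box();
translate([94, 41, 743]) open_box_2();
translate([102, 55, 949]) open_box_3();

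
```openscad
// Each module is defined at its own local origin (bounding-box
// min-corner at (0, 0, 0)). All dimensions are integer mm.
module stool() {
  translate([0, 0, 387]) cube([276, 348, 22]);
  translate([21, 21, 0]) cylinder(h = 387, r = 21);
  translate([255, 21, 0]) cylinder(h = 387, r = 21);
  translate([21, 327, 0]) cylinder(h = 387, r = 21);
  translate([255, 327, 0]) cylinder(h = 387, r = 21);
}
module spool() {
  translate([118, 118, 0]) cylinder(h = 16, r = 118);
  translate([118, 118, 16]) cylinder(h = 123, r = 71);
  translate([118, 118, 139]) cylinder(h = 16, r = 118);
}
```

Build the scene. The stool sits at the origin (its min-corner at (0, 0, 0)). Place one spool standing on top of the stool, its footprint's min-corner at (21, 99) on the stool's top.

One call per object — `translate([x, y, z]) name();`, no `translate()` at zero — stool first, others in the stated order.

stool();
translate([21, 99, 409]) spool();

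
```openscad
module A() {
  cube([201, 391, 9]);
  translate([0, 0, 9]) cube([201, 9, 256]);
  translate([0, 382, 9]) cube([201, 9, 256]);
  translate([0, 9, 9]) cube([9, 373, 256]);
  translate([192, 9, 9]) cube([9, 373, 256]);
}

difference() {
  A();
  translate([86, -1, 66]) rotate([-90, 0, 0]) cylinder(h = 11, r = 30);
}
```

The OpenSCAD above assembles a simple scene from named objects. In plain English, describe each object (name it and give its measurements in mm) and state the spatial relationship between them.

A is an open-topped rectangular box: outside dimensions 201×391×265 mm, with a uniform wall and base thickness of 9 mm. The base is a full 201×391 slab on the floor; four walls sit on top of the base. The front and back walls (the −y and +y sides) span the full width; the two side walls fit between them.

The open box has a circular hole of radius 30 mm through its front wall, centred at (x = 86, z = 66).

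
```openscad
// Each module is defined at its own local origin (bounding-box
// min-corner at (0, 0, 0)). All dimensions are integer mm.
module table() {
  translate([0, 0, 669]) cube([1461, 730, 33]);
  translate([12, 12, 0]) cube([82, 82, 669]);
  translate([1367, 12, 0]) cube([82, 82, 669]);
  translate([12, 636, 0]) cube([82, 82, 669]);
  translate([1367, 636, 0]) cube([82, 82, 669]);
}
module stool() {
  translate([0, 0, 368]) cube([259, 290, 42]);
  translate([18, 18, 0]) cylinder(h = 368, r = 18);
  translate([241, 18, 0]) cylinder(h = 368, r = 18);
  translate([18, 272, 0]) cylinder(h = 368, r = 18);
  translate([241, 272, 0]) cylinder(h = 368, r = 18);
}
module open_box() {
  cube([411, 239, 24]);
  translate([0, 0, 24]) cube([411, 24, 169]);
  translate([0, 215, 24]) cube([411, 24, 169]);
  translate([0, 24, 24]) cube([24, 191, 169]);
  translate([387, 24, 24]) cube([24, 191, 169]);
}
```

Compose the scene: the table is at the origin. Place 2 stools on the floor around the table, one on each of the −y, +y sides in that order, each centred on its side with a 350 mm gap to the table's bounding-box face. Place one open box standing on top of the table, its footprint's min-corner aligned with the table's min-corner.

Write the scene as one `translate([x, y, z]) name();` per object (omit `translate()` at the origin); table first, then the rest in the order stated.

table();
translate([601, -640, 0]) stool();
translate([601, 1080, 0]) stool();
translate([0, 0, 702]) open_box();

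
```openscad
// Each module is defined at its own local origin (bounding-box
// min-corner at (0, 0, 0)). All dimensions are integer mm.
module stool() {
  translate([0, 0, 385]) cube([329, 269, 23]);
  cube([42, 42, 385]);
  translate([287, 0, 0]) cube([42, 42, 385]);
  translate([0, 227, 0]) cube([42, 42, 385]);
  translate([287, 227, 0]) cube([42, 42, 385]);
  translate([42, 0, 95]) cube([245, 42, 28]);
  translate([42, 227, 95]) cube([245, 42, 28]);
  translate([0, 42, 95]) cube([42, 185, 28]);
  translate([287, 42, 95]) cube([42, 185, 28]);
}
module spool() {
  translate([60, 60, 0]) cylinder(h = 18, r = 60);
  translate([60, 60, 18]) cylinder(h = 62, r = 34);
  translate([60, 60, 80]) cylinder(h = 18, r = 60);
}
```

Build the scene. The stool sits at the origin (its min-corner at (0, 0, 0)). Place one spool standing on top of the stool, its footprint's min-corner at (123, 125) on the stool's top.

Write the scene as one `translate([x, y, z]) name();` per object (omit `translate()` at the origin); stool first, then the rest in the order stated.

stool();
translate([123, 125, 408]) spool();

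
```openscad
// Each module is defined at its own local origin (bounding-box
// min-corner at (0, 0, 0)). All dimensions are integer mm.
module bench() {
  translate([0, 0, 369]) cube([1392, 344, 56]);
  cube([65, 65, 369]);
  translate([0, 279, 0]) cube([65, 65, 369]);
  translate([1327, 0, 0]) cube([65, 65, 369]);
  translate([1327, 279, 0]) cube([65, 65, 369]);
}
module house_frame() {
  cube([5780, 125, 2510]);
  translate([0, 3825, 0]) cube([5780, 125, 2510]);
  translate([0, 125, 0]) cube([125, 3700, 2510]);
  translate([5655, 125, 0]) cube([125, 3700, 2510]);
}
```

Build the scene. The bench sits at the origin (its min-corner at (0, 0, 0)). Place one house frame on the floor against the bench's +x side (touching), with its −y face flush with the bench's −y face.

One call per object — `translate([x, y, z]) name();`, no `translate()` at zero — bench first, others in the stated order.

bench();
translate([1392, 0, 0]) house_frame();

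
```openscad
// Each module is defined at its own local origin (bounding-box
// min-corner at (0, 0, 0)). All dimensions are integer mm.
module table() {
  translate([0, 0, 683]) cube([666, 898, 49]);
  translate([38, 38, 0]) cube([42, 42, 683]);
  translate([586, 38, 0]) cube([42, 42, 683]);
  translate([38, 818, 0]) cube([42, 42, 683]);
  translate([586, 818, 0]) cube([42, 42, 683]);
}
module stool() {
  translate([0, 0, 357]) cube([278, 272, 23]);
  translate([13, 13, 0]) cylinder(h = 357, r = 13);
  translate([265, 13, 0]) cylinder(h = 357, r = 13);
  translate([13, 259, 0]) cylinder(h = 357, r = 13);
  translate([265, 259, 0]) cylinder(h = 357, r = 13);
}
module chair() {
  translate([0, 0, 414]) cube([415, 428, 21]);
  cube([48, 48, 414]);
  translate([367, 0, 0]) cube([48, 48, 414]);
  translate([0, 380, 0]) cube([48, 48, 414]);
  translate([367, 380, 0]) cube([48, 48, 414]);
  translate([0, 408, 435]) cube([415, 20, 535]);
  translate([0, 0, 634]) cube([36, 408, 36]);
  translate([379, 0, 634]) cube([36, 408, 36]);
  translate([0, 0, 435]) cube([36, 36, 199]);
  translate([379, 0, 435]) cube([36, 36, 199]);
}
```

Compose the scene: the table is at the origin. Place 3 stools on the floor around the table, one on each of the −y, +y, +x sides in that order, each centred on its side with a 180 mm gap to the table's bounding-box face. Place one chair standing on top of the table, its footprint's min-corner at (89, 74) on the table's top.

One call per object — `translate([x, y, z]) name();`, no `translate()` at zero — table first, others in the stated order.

table();
translate([194, -452, 0]) stool();
translate([194, 1078, 0]) stool();
translate([846, 313, 0]) stool();
translate([89, 74, 732]) chair();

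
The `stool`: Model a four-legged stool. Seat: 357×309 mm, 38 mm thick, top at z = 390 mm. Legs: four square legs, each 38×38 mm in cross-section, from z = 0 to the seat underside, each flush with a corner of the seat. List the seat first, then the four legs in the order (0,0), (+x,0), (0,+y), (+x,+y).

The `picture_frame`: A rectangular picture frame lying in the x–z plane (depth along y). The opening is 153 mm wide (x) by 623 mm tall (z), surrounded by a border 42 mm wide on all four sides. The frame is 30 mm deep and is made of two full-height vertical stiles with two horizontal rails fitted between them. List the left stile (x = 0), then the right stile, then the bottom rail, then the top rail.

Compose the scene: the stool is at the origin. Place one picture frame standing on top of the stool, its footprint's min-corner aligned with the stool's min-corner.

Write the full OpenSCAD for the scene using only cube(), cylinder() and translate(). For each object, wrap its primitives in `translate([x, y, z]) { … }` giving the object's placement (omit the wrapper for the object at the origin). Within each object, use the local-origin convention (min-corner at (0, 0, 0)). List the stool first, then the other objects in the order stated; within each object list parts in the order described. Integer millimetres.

translate([0, 0, 352]) cube([357, 309, 38]);
cube([38, 38, 352]);
translate([319, 0, 0]) cube([38, 38, 352]);
translate([0, 271, 0]) cube([38, 38, 352]);
translate([319, 271, 0]) cube([38, 38, 352]);
translate([0, 0, 390]) {
  cube([42, 30, 707]);
  translate([195, 0, 0]) cube([42, 30, 707]);
  translate([42, 0, 0]) cube([153, 30, 42]);
  translate([42, 0, 665]) cube([153, 30, 42]);
}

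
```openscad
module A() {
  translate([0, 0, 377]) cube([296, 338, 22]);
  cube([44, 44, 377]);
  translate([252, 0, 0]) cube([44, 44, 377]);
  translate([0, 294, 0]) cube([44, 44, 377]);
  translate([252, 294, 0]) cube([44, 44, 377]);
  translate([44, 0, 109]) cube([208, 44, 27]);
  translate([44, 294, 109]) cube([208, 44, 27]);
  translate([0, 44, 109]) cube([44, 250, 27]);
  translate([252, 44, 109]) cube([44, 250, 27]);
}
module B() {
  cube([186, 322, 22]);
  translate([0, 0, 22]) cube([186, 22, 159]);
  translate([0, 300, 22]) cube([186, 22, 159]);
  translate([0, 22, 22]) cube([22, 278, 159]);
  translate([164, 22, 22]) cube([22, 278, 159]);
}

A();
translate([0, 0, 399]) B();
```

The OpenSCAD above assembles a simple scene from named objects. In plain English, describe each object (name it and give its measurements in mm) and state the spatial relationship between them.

A is a four-legged stool. The seat is a 296×338×22 mm slab whose top surface is at z = 399 mm; four square legs, each 44×44 mm in cross-section, run from the floor (z = 0) to the underside of the seat, each flush with a corner of the seat. Four stretchers, 44 mm wide and 27 mm tall, connect adjacent legs with their undersides at z = 109 mm, each running between the inner faces of the legs it joins and aligned with the legs' outer faces on the other axis.

B is an open storage box with external size 186×322×181 mm and wall thickness 22 mm (the base is also 22 mm thick). The base covers the whole footprint; the four walls stand on the base, with the y-facing walls full-width and the x-facing walls fitting between their inner faces.

The open box is on top of the stool.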